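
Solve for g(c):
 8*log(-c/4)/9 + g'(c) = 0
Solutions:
 g(c) = C1 - 8*c*log(-c)/9 + 8*c*(1 + 2*log(2))/9


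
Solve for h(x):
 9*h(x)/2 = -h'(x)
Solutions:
 h(x) = C1*exp(-9*x/2)


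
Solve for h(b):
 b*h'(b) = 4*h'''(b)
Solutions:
 h(b) = C1 + Integral(C2*airyai(2^(1/3)*b/2) + C3*airybi(2^(1/3)*b/2), b)


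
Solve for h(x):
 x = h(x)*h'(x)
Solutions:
 h(x) = -sqrt(C1 + x^2)
 h(x) = sqrt(C1 + x^2)


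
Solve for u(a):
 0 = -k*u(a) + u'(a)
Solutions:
 u(a) = C1*exp(a*k)


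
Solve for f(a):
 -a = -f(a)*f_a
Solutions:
 f(a) = -sqrt(C1 + a^2)
 f(a) = sqrt(C1 + a^2)


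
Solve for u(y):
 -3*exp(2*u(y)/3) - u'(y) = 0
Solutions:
 u(y) = 3*log(-sqrt(-1/(C1 - 3*y))) - 3*log(2) + 3*log(6)/2
 u(y) = 3*log(-1/(C1 - 3*y))/2 - 3*log(2) + 3*log(6)/2


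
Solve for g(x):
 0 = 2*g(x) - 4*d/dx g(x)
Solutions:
 g(x) = C1*exp(x/2)


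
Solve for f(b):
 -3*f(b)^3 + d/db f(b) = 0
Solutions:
 f(b) = -sqrt(2)*sqrt(-1/(C1 + 3*b))/2
 f(b) = sqrt(2)*sqrt(-1/(C1 + 3*b))/2


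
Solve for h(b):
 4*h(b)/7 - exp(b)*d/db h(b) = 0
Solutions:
 h(b) = C1*exp(-4*exp(-b)/7)


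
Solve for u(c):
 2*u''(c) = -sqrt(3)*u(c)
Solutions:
 u(c) = C1*sin(sqrt(2)*3^(1/4)*c/2) + C2*cos(sqrt(2)*3^(1/4)*c/2)


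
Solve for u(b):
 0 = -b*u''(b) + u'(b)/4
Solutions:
 u(b) = C1 + C2*b^(5/4)


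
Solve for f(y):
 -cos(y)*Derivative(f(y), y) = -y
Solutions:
 f(y) = C1 + Integral(y/cos(y), y)


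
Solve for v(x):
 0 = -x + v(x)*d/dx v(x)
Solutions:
 v(x) = -sqrt(C1 + x^2)
 v(x) = sqrt(C1 + x^2)


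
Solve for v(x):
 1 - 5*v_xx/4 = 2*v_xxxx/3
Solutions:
 v(x) = C1 + C2*x + C3*sin(sqrt(30)*x/4) + C4*cos(sqrt(30)*x/4) + 2*x^2/5


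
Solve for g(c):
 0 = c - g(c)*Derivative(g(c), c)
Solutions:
 g(c) = -sqrt(C1 + c^2)
 g(c) = sqrt(C1 + c^2)


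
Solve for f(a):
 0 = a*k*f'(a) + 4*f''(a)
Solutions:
 f(a) = Piecewise((-sqrt(2)*sqrt(pi)*C1*erf(sqrt(2)*a*sqrt(k)/4)/sqrt(k) - C2, (k > 0) | (k < 0)), (-C1*a - C2, True))


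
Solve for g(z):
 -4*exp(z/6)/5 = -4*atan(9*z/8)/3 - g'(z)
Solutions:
 g(z) = C1 - 4*z*atan(9*z/8)/3 + 24*exp(z/6)/5 + 16*log(81*z^2 + 64)/27


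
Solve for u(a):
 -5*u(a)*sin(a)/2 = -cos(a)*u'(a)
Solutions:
 u(a) = C1/cos(a)^(5/2)


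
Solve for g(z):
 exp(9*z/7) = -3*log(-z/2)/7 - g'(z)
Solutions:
 g(z) = C1 - 3*z*log(-z)/7 + 3*z*(log(2) + 1)/7 - 7*exp(9*z/7)/9


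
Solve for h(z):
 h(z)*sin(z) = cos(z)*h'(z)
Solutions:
 h(z) = C1/cos(z)


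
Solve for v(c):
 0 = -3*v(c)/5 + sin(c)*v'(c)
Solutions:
 v(c) = C1*(cos(c) - 1)^(3/10)/(cos(c) + 1)^(3/10)


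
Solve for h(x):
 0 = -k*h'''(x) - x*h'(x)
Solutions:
 h(x) = C1 + Integral(C2*airyai(x*(-1/k)^(1/3)) + C3*airybi(x*(-1/k)^(1/3)), x)


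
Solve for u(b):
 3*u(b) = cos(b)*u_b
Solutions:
 u(b) = C1*(sin(b) + 1)^(3/2)/(sin(b) - 1)^(3/2)


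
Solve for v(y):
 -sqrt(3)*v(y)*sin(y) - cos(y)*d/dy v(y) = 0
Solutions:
 v(y) = C1*cos(y)^(sqrt(3))


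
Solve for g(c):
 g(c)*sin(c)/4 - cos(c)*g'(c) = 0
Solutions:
 g(c) = C1/cos(c)^(1/4)


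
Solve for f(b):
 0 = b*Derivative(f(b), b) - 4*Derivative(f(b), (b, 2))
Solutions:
 f(b) = C1 + C2*erfi(sqrt(2)*b/4)


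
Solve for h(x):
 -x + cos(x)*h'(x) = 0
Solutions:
 h(x) = C1 + Integral(x/cos(x), x)


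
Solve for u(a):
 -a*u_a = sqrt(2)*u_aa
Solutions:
 u(a) = C1 + C2*erf(2^(1/4)*a/2)


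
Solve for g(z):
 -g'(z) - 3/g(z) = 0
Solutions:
 g(z) = -sqrt(C1 - 6*z)
 g(z) = sqrt(C1 - 6*z)


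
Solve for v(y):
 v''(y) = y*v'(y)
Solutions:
 v(y) = C1 + C2*erfi(sqrt(2)*y/2)


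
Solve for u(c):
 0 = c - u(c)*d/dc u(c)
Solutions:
 u(c) = -sqrt(C1 + c^2)
 u(c) = sqrt(C1 + c^2)


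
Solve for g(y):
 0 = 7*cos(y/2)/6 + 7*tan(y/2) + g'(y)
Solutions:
 g(y) = C1 + 14*log(cos(y/2)) - 7*sin(y/2)/3


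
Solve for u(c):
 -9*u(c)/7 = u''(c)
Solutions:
 u(c) = C1*sin(3*sqrt(7)*c/7) + C2*cos(3*sqrt(7)*c/7)


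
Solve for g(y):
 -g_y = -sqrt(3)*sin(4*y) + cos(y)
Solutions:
 g(y) = C1 - sin(y) - sqrt(3)*cos(4*y)/4


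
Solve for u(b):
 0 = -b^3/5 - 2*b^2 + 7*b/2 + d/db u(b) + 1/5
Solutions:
 u(b) = C1 + b^4/20 + 2*b^3/3 - 7*b^2/4 - b/5


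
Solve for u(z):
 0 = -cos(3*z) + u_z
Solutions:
 u(z) = C1 + sin(3*z)/3


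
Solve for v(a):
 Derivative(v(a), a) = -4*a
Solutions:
 v(a) = C1 - 2*a^2


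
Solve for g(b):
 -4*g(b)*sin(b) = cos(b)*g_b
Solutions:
 g(b) = C1*cos(b)^4


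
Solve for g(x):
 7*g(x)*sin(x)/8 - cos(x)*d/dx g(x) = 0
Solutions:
 g(x) = C1/cos(x)^(7/8)


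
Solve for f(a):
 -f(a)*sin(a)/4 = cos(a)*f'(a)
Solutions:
 f(a) = C1*cos(a)^(1/4)


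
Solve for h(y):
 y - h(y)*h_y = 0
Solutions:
 h(y) = -sqrt(C1 + y^2)
 h(y) = sqrt(C1 + y^2)


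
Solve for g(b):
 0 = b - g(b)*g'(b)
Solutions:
 g(b) = -sqrt(C1 + b^2)
 g(b) = sqrt(C1 + b^2)


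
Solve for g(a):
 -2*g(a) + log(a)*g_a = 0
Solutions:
 g(a) = C1*exp(2*li(a))


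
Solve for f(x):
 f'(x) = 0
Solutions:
 f(x) = C1


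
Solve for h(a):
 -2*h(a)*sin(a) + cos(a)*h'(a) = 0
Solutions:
 h(a) = C1/cos(a)^2


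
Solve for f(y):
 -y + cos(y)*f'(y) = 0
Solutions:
 f(y) = C1 + Integral(y/cos(y), y)


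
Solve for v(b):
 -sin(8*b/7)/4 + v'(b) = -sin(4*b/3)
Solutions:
 v(b) = C1 - 7*cos(8*b/7)/32 + 3*cos(4*b/3)/4


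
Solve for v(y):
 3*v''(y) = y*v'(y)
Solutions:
 v(y) = C1 + C2*erfi(sqrt(6)*y/6)


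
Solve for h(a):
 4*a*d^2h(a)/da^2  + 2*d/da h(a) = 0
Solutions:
 h(a) = C1 + C2*sqrt(a)


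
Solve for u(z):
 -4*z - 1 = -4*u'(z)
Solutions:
 u(z) = C1 + z^2/2 + z/4


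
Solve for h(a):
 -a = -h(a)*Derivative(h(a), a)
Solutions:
 h(a) = -sqrt(C1 + a^2)
 h(a) = sqrt(C1 + a^2)


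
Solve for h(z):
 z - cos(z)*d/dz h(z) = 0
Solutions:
 h(z) = C1 + Integral(z/cos(z), z)


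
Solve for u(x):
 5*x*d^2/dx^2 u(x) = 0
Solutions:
 u(x) = C1 + C2*x


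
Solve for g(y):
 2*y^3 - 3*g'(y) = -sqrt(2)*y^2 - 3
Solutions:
 g(y) = C1 + y^4/6 + sqrt(2)*y^3/9 + y


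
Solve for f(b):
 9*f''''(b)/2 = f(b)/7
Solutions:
 f(b) = C1*exp(-2^(1/4)*sqrt(3)*7^(3/4)*b/21) + C2*exp(2^(1/4)*sqrt(3)*7^(3/4)*b/21) + C3*sin(2^(1/4)*sqrt(3)*7^(3/4)*b/21) + C4*cos(2^(1/4)*sqrt(3)*7^(3/4)*b/21)


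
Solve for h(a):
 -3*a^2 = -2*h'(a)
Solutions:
 h(a) = C1 + a^3/2


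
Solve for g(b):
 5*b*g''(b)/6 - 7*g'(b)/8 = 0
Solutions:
 g(b) = C1 + C2*b^(41/20)


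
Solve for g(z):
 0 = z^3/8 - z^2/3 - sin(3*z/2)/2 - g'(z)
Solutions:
 g(z) = C1 + z^4/32 - z^3/9 + cos(3*z/2)/3


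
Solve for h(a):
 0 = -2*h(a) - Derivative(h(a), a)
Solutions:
 h(a) = C1*exp(-2*a)


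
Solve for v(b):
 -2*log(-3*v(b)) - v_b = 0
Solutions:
 Integral(1/(log(-_y) + log(3)), (_y, v(b)))/2 = C1 - b


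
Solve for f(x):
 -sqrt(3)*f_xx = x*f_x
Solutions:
 f(x) = C1 + C2*erf(sqrt(2)*3^(3/4)*x/6)


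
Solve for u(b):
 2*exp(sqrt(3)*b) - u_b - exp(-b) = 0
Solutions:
 u(b) = C1 + 2*sqrt(3)*exp(sqrt(3)*b)/3 + exp(-b)


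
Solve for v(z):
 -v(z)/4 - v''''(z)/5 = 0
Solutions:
 v(z) = (C1*sin(5^(1/4)*z/2) + C2*cos(5^(1/4)*z/2))*exp(-5^(1/4)*z/2) + (C3*sin(5^(1/4)*z/2) + C4*cos(5^(1/4)*z/2))*exp(5^(1/4)*z/2)


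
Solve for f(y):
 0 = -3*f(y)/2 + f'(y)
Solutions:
 f(y) = C1*exp(3*y/2)


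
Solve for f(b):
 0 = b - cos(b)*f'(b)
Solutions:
 f(b) = C1 + Integral(b/cos(b), b)


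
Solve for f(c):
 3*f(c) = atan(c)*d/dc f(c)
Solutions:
 f(c) = C1*exp(3*Integral(1/atan(c), c))


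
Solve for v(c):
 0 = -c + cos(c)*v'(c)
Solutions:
 v(c) = C1 + Integral(c/cos(c), c)


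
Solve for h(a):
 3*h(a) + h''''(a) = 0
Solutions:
 h(a) = (C1*sin(sqrt(2)*3^(1/4)*a/2) + C2*cos(sqrt(2)*3^(1/4)*a/2))*exp(-sqrt(2)*3^(1/4)*a/2) + (C3*sin(sqrt(2)*3^(1/4)*a/2) + C4*cos(sqrt(2)*3^(1/4)*a/2))*exp(sqrt(2)*3^(1/4)*a/2)


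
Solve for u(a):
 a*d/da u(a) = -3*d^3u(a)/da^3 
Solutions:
 u(a) = C1 + Integral(C2*airyai(-3^(2/3)*a/3) + C3*airybi(-3^(2/3)*a/3), a)


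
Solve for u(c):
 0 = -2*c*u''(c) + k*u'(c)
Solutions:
 u(c) = C1 + c^(re(k)/2 + 1)*(C2*sin(log(c)*Abs(im(k))/2) + C3*cos(log(c)*im(k)/2))


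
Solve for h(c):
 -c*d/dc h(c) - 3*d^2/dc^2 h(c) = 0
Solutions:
 h(c) = C1 + C2*erf(sqrt(6)*c/6)


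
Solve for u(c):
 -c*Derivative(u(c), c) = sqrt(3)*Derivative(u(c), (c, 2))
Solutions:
 u(c) = C1 + C2*erf(sqrt(2)*3^(3/4)*c/6)


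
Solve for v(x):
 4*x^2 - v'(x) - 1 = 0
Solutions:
 v(x) = C1 + 4*x^3/3 - x


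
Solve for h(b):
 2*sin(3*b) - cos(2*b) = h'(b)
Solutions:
 h(b) = C1 - sin(2*b)/2 - 2*cos(3*b)/3


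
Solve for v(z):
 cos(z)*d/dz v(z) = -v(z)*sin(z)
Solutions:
 v(z) = C1*cos(z)


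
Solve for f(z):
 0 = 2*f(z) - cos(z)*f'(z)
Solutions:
 f(z) = C1*(sin(z) + 1)/(sin(z) - 1)


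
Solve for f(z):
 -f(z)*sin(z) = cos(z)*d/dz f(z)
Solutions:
 f(z) = C1*cos(z)


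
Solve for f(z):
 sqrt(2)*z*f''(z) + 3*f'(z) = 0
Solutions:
 f(z) = C1 + C2*z^(1 - 3*sqrt(2)/2)


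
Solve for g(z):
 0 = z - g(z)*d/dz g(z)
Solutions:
 g(z) = -sqrt(C1 + z^2)
 g(z) = sqrt(C1 + z^2)


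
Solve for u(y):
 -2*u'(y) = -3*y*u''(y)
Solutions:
 u(y) = C1 + C2*y^(5/3)


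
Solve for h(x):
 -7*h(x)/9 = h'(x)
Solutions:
 h(x) = C1*exp(-7*x/9)


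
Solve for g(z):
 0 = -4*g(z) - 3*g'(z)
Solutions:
 g(z) = C1*exp(-4*z/3)


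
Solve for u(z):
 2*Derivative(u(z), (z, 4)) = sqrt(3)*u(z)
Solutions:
 u(z) = C1*exp(-2^(3/4)*3^(1/8)*z/2) + C2*exp(2^(3/4)*3^(1/8)*z/2) + C3*sin(2^(3/4)*3^(1/8)*z/2) + C4*cos(2^(3/4)*3^(1/8)*z/2)


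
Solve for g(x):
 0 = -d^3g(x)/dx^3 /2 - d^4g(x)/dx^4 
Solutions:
 g(x) = C1 + C2*x + C3*x^2 + C4*exp(-x/2)


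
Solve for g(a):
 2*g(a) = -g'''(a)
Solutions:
 g(a) = C3*exp(-2^(1/3)*a) + (C1*sin(2^(1/3)*sqrt(3)*a/2) + C2*cos(2^(1/3)*sqrt(3)*a/2))*exp(2^(1/3)*a/2)


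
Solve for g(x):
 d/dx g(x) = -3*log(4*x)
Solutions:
 g(x) = C1 - 3*x*log(x) - x*log(64) + 3*x


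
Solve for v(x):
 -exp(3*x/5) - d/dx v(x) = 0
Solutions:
 v(x) = C1 - 5*exp(3*x/5)/3


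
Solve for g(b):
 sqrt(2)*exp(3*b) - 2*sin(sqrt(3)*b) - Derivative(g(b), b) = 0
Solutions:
 g(b) = C1 + sqrt(2)*exp(3*b)/3 + 2*sqrt(3)*cos(sqrt(3)*b)/3


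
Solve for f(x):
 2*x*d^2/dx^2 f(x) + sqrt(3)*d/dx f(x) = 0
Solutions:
 f(x) = C1 + C2*x^(1 - sqrt(3)/2)


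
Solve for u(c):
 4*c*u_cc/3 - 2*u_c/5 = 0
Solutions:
 u(c) = C1 + C2*c^(13/10)


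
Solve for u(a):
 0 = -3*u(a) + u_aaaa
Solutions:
 u(a) = C1*exp(-3^(1/4)*a) + C2*exp(3^(1/4)*a) + C3*sin(3^(1/4)*a) + C4*cos(3^(1/4)*a)


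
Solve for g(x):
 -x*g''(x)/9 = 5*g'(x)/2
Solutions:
 g(x) = C1 + C2/x^(43/2)


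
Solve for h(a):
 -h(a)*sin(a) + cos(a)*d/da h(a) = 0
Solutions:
 h(a) = C1/cos(a)


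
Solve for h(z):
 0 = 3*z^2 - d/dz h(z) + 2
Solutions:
 h(z) = C1 + z^3 + 2*z


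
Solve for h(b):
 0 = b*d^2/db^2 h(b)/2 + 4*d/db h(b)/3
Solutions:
 h(b) = C1 + C2/b^(5/3)


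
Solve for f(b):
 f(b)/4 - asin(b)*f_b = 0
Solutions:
 f(b) = C1*exp(Integral(1/asin(b), b)/4)


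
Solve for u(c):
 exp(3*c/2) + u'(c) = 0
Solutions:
 u(c) = C1 - 2*exp(3*c/2)/3


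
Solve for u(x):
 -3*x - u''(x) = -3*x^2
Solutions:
 u(x) = C1 + C2*x + x^4/4 - x^3/2


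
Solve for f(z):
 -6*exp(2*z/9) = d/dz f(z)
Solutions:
 f(z) = C1 - 27*exp(2*z/9)


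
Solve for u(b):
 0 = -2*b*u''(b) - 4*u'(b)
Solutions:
 u(b) = C1 + C2/b


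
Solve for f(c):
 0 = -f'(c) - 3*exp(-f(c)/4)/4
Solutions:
 f(c) = 4*log(C1 - 3*c/16)


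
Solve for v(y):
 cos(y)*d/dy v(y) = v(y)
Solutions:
 v(y) = C1*sqrt(sin(y) + 1)/sqrt(sin(y) - 1)


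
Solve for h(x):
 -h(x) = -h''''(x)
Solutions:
 h(x) = C1*exp(-x) + C2*exp(x) + C3*sin(x) + C4*cos(x)


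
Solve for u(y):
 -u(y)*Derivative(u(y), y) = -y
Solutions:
 u(y) = -sqrt(C1 + y^2)
 u(y) = sqrt(C1 + y^2)


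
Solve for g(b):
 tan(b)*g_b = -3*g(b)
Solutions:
 g(b) = C1/sin(b)^3


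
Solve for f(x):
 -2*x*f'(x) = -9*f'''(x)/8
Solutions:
 f(x) = C1 + Integral(C2*airyai(2*6^(1/3)*x/3) + C3*airybi(2*6^(1/3)*x/3), x)


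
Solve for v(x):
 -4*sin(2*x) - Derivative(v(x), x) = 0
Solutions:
 v(x) = C1 + 2*cos(2*x)


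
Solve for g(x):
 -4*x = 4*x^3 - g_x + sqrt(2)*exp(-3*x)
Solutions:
 g(x) = C1 + x^4 + 2*x^2 - sqrt(2)*exp(-3*x)/3


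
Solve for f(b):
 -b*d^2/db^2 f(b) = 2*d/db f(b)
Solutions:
 f(b) = C1 + C2/b


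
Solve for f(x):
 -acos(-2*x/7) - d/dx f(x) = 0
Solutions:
 f(x) = C1 - x*acos(-2*x/7) - sqrt(49 - 4*x^2)/2


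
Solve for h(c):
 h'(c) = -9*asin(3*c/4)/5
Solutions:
 h(c) = C1 - 9*c*asin(3*c/4)/5 - 3*sqrt(16 - 9*c^2)/5


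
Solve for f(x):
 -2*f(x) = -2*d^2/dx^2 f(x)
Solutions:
 f(x) = C1*exp(-x) + C2*exp(x)


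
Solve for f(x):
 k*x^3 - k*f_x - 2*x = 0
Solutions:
 f(x) = C1 + x^4/4 - x^2/k


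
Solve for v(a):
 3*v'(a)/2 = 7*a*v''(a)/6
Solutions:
 v(a) = C1 + C2*a^(16/7)


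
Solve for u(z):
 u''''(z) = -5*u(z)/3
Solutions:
 u(z) = (C1*sin(sqrt(2)*3^(3/4)*5^(1/4)*z/6) + C2*cos(sqrt(2)*3^(3/4)*5^(1/4)*z/6))*exp(-sqrt(2)*3^(3/4)*5^(1/4)*z/6) + (C3*sin(sqrt(2)*3^(3/4)*5^(1/4)*z/6) + C4*cos(sqrt(2)*3^(3/4)*5^(1/4)*z/6))*exp(sqrt(2)*3^(3/4)*5^(1/4)*z/6)


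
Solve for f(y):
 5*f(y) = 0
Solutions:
 f(y) = 0


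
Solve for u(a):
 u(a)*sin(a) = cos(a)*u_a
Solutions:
 u(a) = C1/cos(a)


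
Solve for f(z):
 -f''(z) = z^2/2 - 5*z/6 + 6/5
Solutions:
 f(z) = C1 + C2*z - z^4/24 + 5*z^3/36 - 3*z^2/5


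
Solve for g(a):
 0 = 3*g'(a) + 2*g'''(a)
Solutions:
 g(a) = C1 + C2*sin(sqrt(6)*a/2) + C3*cos(sqrt(6)*a/2)


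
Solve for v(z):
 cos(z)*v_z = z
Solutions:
 v(z) = C1 + Integral(z/cos(z), z)


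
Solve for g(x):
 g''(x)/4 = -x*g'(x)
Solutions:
 g(x) = C1 + C2*erf(sqrt(2)*x)


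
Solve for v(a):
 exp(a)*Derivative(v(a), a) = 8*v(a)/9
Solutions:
 v(a) = C1*exp(-8*exp(-a)/9)


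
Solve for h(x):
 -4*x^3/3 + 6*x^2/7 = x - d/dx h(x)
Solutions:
 h(x) = C1 + x^4/3 - 2*x^3/7 + x^2/2


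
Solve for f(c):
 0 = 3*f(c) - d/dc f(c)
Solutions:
 f(c) = C1*exp(3*c)


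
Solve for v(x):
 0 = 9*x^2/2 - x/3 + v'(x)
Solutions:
 v(x) = C1 - 3*x^3/2 + x^2/6


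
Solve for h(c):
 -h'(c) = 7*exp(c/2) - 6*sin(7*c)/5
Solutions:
 h(c) = C1 - 14*exp(c/2) - 6*cos(7*c)/35


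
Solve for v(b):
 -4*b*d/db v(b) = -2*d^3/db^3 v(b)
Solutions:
 v(b) = C1 + Integral(C2*airyai(2^(1/3)*b) + C3*airybi(2^(1/3)*b), b)


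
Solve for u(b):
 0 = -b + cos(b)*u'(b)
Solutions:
 u(b) = C1 + Integral(b/cos(b), b)


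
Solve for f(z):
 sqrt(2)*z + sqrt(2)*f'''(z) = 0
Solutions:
 f(z) = C1 + C2*z + C3*z^2 - z^4/24


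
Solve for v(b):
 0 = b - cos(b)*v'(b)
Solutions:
 v(b) = C1 + Integral(b/cos(b), b)


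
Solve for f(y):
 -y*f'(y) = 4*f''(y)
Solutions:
 f(y) = C1 + C2*erf(sqrt(2)*y/4)


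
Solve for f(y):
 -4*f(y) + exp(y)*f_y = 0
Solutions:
 f(y) = C1*exp(-4*exp(-y))


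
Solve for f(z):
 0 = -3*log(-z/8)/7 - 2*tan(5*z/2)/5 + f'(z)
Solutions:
 f(z) = C1 + 3*z*log(-z)/7 - 9*z*log(2)/7 - 3*z/7 - 4*log(cos(5*z/2))/25


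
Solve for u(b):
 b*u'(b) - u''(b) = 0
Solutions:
 u(b) = C1 + C2*erfi(sqrt(2)*b/2)


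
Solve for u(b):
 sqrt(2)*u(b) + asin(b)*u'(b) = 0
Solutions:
 u(b) = C1*exp(-sqrt(2)*Integral(1/asin(b), b))


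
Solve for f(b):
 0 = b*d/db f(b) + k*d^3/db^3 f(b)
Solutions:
 f(b) = C1 + Integral(C2*airyai(b*(-1/k)^(1/3)) + C3*airybi(b*(-1/k)^(1/3)), b)


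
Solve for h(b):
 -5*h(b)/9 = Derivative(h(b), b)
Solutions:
 h(b) = C1*exp(-5*b/9)


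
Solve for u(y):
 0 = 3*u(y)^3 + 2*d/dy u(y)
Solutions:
 u(y) = -sqrt(-1/(C1 - 3*y))
 u(y) = sqrt(-1/(C1 - 3*y))


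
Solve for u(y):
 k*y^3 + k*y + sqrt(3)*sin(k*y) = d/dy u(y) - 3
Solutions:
 u(y) = C1 + k*y^4/4 + k*y^2/2 + 3*y - sqrt(3)*cos(k*y)/k


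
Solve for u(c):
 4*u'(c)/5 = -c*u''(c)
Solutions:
 u(c) = C1 + C2*c^(1/5)


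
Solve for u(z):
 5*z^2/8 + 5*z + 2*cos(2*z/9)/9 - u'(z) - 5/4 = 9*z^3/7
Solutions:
 u(z) = C1 - 9*z^4/28 + 5*z^3/24 + 5*z^2/2 - 5*z/4 + sin(2*z/9)


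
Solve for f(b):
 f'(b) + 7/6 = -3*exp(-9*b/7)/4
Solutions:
 f(b) = C1 - 7*b/6 + 7*exp(-9*b/7)/12


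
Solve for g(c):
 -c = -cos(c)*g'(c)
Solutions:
 g(c) = C1 + Integral(c/cos(c), c)


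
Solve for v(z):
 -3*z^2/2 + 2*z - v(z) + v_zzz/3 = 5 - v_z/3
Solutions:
 v(z) = C1*exp(-z*(-2*18^(1/3)/(27 + sqrt(741))^(1/3) + 12^(1/3)*(27 + sqrt(741))^(1/3))/12)*sin(2^(1/3)*3^(1/6)*z*(6/(27 + sqrt(741))^(1/3) + 2^(1/3)*3^(2/3)*(27 + sqrt(741))^(1/3))/12) + C2*exp(-z*(-2*18^(1/3)/(27 + sqrt(741))^(1/3) + 12^(1/3)*(27 + sqrt(741))^(1/3))/12)*cos(2^(1/3)*3^(1/6)*z*(6/(27 + sqrt(741))^(1/3) + 2^(1/3)*3^(2/3)*(27 + sqrt(741))^(1/3))/12) + C3*exp(z*(-2*18^(1/3)/(27 + sqrt(741))^(1/3) + 12^(1/3)*(27 + sqrt(741))^(1/3))/6) - 3*z^2/2 + z - 14/3


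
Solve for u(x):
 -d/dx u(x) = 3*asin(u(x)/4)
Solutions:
 Integral(1/asin(_y/4), (_y, u(x))) = C1 - 3*x


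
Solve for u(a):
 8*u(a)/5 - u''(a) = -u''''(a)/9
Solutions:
 u(a) = C1*exp(-sqrt(30)*a*sqrt(15 - sqrt(65))/10) + C2*exp(sqrt(30)*a*sqrt(15 - sqrt(65))/10) + C3*exp(-sqrt(30)*a*sqrt(sqrt(65) + 15)/10) + C4*exp(sqrt(30)*a*sqrt(sqrt(65) + 15)/10)


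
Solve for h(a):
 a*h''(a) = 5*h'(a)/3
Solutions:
 h(a) = C1 + C2*a^(8/3)


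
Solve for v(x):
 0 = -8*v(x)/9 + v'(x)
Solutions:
 v(x) = C1*exp(8*x/9)


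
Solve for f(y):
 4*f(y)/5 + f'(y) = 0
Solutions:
 f(y) = C1*exp(-4*y/5)


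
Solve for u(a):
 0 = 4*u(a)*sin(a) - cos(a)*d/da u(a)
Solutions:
 u(a) = C1/cos(a)^4


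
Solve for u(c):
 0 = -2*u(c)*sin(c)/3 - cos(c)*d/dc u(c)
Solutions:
 u(c) = C1*cos(c)^(2/3)


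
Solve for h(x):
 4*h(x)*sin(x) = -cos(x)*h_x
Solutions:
 h(x) = C1*cos(x)^4


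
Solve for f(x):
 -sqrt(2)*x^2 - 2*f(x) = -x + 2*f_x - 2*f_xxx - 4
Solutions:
 f(x) = C1*exp(-x*(2*18^(1/3)/(sqrt(69) + 9)^(1/3) + 12^(1/3)*(sqrt(69) + 9)^(1/3))/12)*sin(2^(1/3)*3^(1/6)*x*(-2^(1/3)*3^(2/3)*(sqrt(69) + 9)^(1/3) + 6/(sqrt(69) + 9)^(1/3))/12) + C2*exp(-x*(2*18^(1/3)/(sqrt(69) + 9)^(1/3) + 12^(1/3)*(sqrt(69) + 9)^(1/3))/12)*cos(2^(1/3)*3^(1/6)*x*(-2^(1/3)*3^(2/3)*(sqrt(69) + 9)^(1/3) + 6/(sqrt(69) + 9)^(1/3))/12) + C3*exp(x*(2*18^(1/3)/(sqrt(69) + 9)^(1/3) + 12^(1/3)*(sqrt(69) + 9)^(1/3))/6) - sqrt(2)*x^2/2 + x/2 + sqrt(2)*x - sqrt(2) + 3/2


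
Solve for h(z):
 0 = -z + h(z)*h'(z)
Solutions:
 h(z) = -sqrt(C1 + z^2)
 h(z) = sqrt(C1 + z^2)


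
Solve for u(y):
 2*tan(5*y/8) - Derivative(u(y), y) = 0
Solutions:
 u(y) = C1 - 16*log(cos(5*y/8))/5


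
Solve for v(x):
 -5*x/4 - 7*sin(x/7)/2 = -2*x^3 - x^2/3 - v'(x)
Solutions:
 v(x) = C1 - x^4/2 - x^3/9 + 5*x^2/8 - 49*cos(x/7)/2


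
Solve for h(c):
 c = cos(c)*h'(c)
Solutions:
 h(c) = C1 + Integral(c/cos(c), c)


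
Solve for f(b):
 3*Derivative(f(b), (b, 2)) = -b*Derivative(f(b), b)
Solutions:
 f(b) = C1 + C2*erf(sqrt(6)*b/6)


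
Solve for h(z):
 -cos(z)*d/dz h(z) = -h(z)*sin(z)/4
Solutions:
 h(z) = C1/cos(z)^(1/4)


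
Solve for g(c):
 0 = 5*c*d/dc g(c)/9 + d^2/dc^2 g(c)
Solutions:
 g(c) = C1 + C2*erf(sqrt(10)*c/6)


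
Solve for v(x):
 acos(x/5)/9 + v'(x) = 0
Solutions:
 v(x) = C1 - x*acos(x/5)/9 + sqrt(25 - x^2)/9


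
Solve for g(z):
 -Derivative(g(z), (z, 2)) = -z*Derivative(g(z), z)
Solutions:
 g(z) = C1 + C2*erfi(sqrt(2)*z/2)


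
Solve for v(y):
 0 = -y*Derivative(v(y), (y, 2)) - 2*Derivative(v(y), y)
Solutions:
 v(y) = C1 + C2/y


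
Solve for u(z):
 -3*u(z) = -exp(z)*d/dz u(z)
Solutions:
 u(z) = C1*exp(-3*exp(-z))


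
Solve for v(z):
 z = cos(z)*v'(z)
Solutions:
 v(z) = C1 + Integral(z/cos(z), z)


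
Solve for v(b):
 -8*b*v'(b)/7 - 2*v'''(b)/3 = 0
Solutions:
 v(b) = C1 + Integral(C2*airyai(-12^(1/3)*7^(2/3)*b/7) + C3*airybi(-12^(1/3)*7^(2/3)*b/7), b)


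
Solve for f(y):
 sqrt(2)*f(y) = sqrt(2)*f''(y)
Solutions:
 f(y) = C1*exp(-y) + C2*exp(y)


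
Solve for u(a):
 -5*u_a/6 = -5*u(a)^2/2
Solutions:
 u(a) = -1/(C1 + 3*a)


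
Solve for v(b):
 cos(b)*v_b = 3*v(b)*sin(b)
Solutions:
 v(b) = C1/cos(b)^3


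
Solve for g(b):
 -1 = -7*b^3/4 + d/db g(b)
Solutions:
 g(b) = C1 + 7*b^4/16 - b


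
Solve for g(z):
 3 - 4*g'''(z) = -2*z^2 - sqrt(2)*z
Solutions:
 g(z) = C1 + C2*z + C3*z^2 + z^5/120 + sqrt(2)*z^4/96 + z^3/8


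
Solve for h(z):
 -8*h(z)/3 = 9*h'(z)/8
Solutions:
 h(z) = C1*exp(-64*z/27)


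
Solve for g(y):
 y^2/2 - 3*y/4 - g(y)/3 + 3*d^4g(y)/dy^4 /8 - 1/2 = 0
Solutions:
 g(y) = C1*exp(-2^(3/4)*sqrt(3)*y/3) + C2*exp(2^(3/4)*sqrt(3)*y/3) + C3*sin(2^(3/4)*sqrt(3)*y/3) + C4*cos(2^(3/4)*sqrt(3)*y/3) + 3*y^2/2 - 9*y/4 - 3/2


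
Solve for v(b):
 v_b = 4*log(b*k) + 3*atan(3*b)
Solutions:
 v(b) = C1 + 4*b*log(b*k) + 3*b*atan(3*b) - 4*b - log(9*b^2 + 1)/2


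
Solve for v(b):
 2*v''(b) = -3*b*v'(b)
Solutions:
 v(b) = C1 + C2*erf(sqrt(3)*b/2)


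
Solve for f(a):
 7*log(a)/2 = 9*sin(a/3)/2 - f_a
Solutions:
 f(a) = C1 - 7*a*log(a)/2 + 7*a/2 - 27*cos(a/3)/2


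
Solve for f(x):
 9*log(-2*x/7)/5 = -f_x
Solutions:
 f(x) = C1 - 9*x*log(-x)/5 + 9*x*(-log(2) + 1 + log(7))/5


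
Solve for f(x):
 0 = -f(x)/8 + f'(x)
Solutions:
 f(x) = C1*exp(x/8)


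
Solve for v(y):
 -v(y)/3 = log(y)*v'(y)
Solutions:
 v(y) = C1*exp(-li(y)/3)


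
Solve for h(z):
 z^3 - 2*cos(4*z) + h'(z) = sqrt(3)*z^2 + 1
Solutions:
 h(z) = C1 - z^4/4 + sqrt(3)*z^3/3 + z + sin(4*z)/2


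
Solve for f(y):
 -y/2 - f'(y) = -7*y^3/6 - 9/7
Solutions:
 f(y) = C1 + 7*y^4/24 - y^2/4 + 9*y/7


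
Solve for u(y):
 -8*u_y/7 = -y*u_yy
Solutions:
 u(y) = C1 + C2*y^(15/7)


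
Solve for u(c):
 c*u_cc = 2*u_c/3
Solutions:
 u(c) = C1 + C2*c^(5/3)


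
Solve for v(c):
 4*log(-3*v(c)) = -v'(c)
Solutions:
 Integral(1/(log(-_y) + log(3)), (_y, v(c)))/4 = C1 - c


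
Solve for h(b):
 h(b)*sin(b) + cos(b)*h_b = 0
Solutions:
 h(b) = C1*cos(b)


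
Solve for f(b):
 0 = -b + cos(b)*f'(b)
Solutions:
 f(b) = C1 + Integral(b/cos(b), b)


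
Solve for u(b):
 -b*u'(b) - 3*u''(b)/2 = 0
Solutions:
 u(b) = C1 + C2*erf(sqrt(3)*b/3)


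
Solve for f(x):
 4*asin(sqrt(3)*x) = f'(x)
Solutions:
 f(x) = C1 + 4*x*asin(sqrt(3)*x) + 4*sqrt(3)*sqrt(1 - 3*x^2)/3


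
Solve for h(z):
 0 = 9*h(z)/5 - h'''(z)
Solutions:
 h(z) = C3*exp(15^(2/3)*z/5) + (C1*sin(3*3^(1/6)*5^(2/3)*z/10) + C2*cos(3*3^(1/6)*5^(2/3)*z/10))*exp(-15^(2/3)*z/10)


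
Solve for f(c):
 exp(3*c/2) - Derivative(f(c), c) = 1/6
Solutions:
 f(c) = C1 - c/6 + 2*exp(3*c/2)/3


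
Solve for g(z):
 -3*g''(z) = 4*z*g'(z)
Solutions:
 g(z) = C1 + C2*erf(sqrt(6)*z/3)


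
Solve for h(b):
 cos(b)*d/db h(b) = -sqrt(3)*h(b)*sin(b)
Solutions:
 h(b) = C1*cos(b)^(sqrt(3))


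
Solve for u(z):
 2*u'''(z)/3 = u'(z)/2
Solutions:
 u(z) = C1 + C2*exp(-sqrt(3)*z/2) + C3*exp(sqrt(3)*z/2)


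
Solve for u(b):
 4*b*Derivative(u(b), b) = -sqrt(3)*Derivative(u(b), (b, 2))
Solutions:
 u(b) = C1 + C2*erf(sqrt(2)*3^(3/4)*b/3)


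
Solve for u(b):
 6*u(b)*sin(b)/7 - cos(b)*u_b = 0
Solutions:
 u(b) = C1/cos(b)^(6/7)


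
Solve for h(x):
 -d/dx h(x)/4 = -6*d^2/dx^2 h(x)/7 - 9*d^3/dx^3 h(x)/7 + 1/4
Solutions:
 h(x) = C1 + C2*exp(x*(-2 + sqrt(11))/6) + C3*exp(-x*(2 + sqrt(11))/6) - x


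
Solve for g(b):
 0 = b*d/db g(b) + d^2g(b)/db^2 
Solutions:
 g(b) = C1 + C2*erf(sqrt(2)*b/2)


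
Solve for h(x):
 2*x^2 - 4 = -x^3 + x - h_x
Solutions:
 h(x) = C1 - x^4/4 - 2*x^3/3 + x^2/2 + 4*x


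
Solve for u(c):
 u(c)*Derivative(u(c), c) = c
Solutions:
 u(c) = -sqrt(C1 + c^2)
 u(c) = sqrt(C1 + c^2)


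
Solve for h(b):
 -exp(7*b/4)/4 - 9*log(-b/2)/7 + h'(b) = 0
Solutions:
 h(b) = C1 + 9*b*log(-b)/7 + 9*b*(-1 - log(2))/7 + exp(7*b/4)/7


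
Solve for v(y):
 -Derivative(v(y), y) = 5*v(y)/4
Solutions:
 v(y) = C1*exp(-5*y/4)


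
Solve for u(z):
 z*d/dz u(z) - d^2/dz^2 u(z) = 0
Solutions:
 u(z) = C1 + C2*erfi(sqrt(2)*z/2)


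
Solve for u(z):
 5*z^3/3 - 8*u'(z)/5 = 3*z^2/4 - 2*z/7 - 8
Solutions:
 u(z) = C1 + 25*z^4/96 - 5*z^3/32 + 5*z^2/56 + 5*z


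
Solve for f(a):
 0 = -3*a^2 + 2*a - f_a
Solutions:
 f(a) = C1 - a^3 + a^2


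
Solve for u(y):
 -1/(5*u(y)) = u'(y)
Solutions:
 u(y) = -sqrt(C1 - 10*y)/5
 u(y) = sqrt(C1 - 10*y)/5


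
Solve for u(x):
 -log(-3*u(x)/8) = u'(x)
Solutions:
 Integral(1/(log(-_y) - 3*log(2) + log(3)), (_y, u(x))) = C1 - x


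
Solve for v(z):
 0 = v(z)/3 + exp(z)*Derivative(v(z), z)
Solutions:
 v(z) = C1*exp(exp(-z)/3)


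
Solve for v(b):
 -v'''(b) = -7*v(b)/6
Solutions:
 v(b) = C3*exp(6^(2/3)*7^(1/3)*b/6) + (C1*sin(2^(2/3)*3^(1/6)*7^(1/3)*b/4) + C2*cos(2^(2/3)*3^(1/6)*7^(1/3)*b/4))*exp(-6^(2/3)*7^(1/3)*b/12)


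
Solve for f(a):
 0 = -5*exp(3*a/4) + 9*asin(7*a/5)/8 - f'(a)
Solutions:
 f(a) = C1 + 9*a*asin(7*a/5)/8 + 9*sqrt(25 - 49*a^2)/56 - 20*exp(3*a/4)/3


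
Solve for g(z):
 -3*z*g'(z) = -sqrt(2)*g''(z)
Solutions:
 g(z) = C1 + C2*erfi(2^(1/4)*sqrt(3)*z/2)


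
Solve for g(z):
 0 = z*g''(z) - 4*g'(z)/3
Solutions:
 g(z) = C1 + C2*z^(7/3)


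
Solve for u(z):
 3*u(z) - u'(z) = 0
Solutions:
 u(z) = C1*exp(3*z)


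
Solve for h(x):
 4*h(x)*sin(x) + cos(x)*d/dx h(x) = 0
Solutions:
 h(x) = C1*cos(x)^4


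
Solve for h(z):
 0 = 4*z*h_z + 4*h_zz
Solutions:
 h(z) = C1 + C2*erf(sqrt(2)*z/2)


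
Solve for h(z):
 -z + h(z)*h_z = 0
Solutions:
 h(z) = -sqrt(C1 + z^2)
 h(z) = sqrt(C1 + z^2)


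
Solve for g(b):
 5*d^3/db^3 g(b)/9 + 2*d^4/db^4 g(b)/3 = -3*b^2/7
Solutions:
 g(b) = C1 + C2*b + C3*b^2 + C4*exp(-5*b/6) - 9*b^5/700 + 27*b^4/350 - 324*b^3/875


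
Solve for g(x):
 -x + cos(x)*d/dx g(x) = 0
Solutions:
 g(x) = C1 + Integral(x/cos(x), x)


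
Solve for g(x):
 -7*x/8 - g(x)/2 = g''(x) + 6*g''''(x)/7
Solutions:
 g(x) = -7*x/4 + (C1*sin(sqrt(2)*3^(3/4)*7^(1/4)*x*cos(atan(sqrt(35)/7)/2)/6) + C2*cos(sqrt(2)*3^(3/4)*7^(1/4)*x*cos(atan(sqrt(35)/7)/2)/6))*exp(-sqrt(2)*3^(3/4)*7^(1/4)*x*sin(atan(sqrt(35)/7)/2)/6) + (C3*sin(sqrt(2)*3^(3/4)*7^(1/4)*x*cos(atan(sqrt(35)/7)/2)/6) + C4*cos(sqrt(2)*3^(3/4)*7^(1/4)*x*cos(atan(sqrt(35)/7)/2)/6))*exp(sqrt(2)*3^(3/4)*7^(1/4)*x*sin(atan(sqrt(35)/7)/2)/6)


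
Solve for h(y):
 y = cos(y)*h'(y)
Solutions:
 h(y) = C1 + Integral(y/cos(y), y)


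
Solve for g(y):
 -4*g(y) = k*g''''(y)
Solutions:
 g(y) = C1*exp(-sqrt(2)*y*(-1/k)^(1/4)) + C2*exp(sqrt(2)*y*(-1/k)^(1/4)) + C3*exp(-sqrt(2)*I*y*(-1/k)^(1/4)) + C4*exp(sqrt(2)*I*y*(-1/k)^(1/4))


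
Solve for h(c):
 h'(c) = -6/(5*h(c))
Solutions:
 h(c) = -sqrt(C1 - 60*c)/5
 h(c) = sqrt(C1 - 60*c)/5


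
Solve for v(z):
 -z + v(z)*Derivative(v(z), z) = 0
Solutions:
 v(z) = -sqrt(C1 + z^2)
 v(z) = sqrt(C1 + z^2)


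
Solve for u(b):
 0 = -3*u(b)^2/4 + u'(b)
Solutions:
 u(b) = -4/(C1 + 3*b)


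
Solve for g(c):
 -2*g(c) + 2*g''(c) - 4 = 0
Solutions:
 g(c) = C1*exp(-c) + C2*exp(c) - 2


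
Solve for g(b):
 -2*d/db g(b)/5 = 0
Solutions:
 g(b) = C1


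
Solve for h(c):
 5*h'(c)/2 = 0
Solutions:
 h(c) = C1


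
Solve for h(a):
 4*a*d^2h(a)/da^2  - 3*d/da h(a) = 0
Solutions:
 h(a) = C1 + C2*a^(7/4)


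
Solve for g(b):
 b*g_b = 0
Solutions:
 g(b) = C1


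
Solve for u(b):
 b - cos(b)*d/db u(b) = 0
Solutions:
 u(b) = C1 + Integral(b/cos(b), b)


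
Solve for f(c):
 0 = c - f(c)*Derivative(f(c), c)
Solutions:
 f(c) = -sqrt(C1 + c^2)
 f(c) = sqrt(C1 + c^2)


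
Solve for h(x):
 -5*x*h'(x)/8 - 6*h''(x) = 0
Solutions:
 h(x) = C1 + C2*erf(sqrt(30)*x/24)


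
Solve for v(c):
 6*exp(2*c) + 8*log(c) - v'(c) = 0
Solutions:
 v(c) = C1 + 8*c*log(c) - 8*c + 3*exp(2*c)


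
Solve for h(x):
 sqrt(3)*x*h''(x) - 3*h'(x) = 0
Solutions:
 h(x) = C1 + C2*x^(1 + sqrt(3))


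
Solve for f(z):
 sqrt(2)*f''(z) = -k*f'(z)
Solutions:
 f(z) = C1 + C2*exp(-sqrt(2)*k*z/2)


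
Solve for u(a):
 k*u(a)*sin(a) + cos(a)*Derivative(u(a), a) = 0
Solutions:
 u(a) = C1*exp(k*log(cos(a)))


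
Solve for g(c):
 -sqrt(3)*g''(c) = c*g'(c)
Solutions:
 g(c) = C1 + C2*erf(sqrt(2)*3^(3/4)*c/6)


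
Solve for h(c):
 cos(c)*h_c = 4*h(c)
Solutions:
 h(c) = C1*(sin(c)^2 + 2*sin(c) + 1)/(sin(c)^2 - 2*sin(c) + 1)


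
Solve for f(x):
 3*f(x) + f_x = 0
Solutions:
 f(x) = C1*exp(-3*x)


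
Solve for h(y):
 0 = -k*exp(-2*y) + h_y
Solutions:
 h(y) = C1 - k*exp(-2*y)/2


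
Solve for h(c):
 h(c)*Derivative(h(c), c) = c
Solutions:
 h(c) = -sqrt(C1 + c^2)
 h(c) = sqrt(C1 + c^2)


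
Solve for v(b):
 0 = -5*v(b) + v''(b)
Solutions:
 v(b) = C1*exp(-sqrt(5)*b) + C2*exp(sqrt(5)*b)


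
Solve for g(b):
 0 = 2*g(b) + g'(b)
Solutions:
 g(b) = C1*exp(-2*b)


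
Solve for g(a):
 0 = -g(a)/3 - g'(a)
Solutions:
 g(a) = C1*exp(-a/3)


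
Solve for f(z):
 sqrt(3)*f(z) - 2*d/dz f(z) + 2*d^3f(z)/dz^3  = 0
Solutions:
 f(z) = C1*exp(2^(1/3)*sqrt(3)*z*(2*2^(1/3)/(sqrt(65) + 9)^(1/3) + (sqrt(65) + 9)^(1/3))/12)*sin(2^(1/3)*z*(-(sqrt(65) + 9)^(1/3) + 2*2^(1/3)/(sqrt(65) + 9)^(1/3))/4) + C2*exp(2^(1/3)*sqrt(3)*z*(2*2^(1/3)/(sqrt(65) + 9)^(1/3) + (sqrt(65) + 9)^(1/3))/12)*cos(2^(1/3)*z*(-(sqrt(65) + 9)^(1/3) + 2*2^(1/3)/(sqrt(65) + 9)^(1/3))/4) + C3*exp(-2^(1/3)*sqrt(3)*z*(2*2^(1/3)/(sqrt(65) + 9)^(1/3) + (sqrt(65) + 9)^(1/3))/6)


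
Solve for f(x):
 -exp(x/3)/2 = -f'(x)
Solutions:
 f(x) = C1 + 3*exp(x/3)/2


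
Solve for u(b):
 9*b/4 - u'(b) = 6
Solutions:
 u(b) = C1 + 9*b^2/8 - 6*b


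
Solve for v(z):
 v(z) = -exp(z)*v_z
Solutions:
 v(z) = C1*exp(exp(-z))


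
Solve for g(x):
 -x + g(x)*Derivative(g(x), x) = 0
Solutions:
 g(x) = -sqrt(C1 + x^2)
 g(x) = sqrt(C1 + x^2)


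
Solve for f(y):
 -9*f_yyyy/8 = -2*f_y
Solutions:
 f(y) = C1 + C4*exp(2*6^(1/3)*y/3) + (C2*sin(2^(1/3)*3^(5/6)*y/3) + C3*cos(2^(1/3)*3^(5/6)*y/3))*exp(-6^(1/3)*y/3)


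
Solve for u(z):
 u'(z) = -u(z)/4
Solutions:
 u(z) = C1*exp(-z/4)


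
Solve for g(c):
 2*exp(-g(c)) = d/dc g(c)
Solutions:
 g(c) = log(C1 + 2*c)


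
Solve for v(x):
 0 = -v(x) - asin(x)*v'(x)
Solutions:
 v(x) = C1*exp(-Integral(1/asin(x), x))


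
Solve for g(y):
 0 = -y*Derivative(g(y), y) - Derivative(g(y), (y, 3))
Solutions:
 g(y) = C1 + Integral(C2*airyai(-y) + C3*airybi(-y), y)


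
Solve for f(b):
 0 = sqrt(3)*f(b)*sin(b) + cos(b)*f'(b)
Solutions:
 f(b) = C1*cos(b)^(sqrt(3))


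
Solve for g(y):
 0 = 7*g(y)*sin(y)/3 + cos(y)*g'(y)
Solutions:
 g(y) = C1*cos(y)^(7/3)


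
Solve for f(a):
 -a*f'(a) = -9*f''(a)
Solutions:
 f(a) = C1 + C2*erfi(sqrt(2)*a/6)


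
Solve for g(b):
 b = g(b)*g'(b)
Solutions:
 g(b) = -sqrt(C1 + b^2)
 g(b) = sqrt(C1 + b^2)


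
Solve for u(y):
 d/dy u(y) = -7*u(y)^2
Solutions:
 u(y) = 1/(C1 + 7*y)


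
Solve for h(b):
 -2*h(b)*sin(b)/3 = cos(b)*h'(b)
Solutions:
 h(b) = C1*cos(b)^(2/3)


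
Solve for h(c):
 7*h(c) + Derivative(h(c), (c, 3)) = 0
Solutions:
 h(c) = C3*exp(-7^(1/3)*c) + (C1*sin(sqrt(3)*7^(1/3)*c/2) + C2*cos(sqrt(3)*7^(1/3)*c/2))*exp(7^(1/3)*c/2)


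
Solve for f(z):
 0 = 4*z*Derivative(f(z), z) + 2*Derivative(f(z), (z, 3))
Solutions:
 f(z) = C1 + Integral(C2*airyai(-2^(1/3)*z) + C3*airybi(-2^(1/3)*z), z)


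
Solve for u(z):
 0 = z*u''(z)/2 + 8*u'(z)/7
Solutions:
 u(z) = C1 + C2/z^(9/7)


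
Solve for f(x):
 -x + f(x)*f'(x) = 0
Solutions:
 f(x) = -sqrt(C1 + x^2)
 f(x) = sqrt(C1 + x^2)


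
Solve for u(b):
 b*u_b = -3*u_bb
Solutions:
 u(b) = C1 + C2*erf(sqrt(6)*b/6)


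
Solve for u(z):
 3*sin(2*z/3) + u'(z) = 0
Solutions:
 u(z) = C1 + 9*cos(2*z/3)/2


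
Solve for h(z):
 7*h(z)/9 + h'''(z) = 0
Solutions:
 h(z) = C3*exp(-21^(1/3)*z/3) + (C1*sin(3^(5/6)*7^(1/3)*z/6) + C2*cos(3^(5/6)*7^(1/3)*z/6))*exp(21^(1/3)*z/6)


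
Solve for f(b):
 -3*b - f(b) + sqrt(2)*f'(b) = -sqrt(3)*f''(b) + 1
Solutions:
 f(b) = C1*exp(sqrt(6)*b*(-1 + sqrt(1 + 2*sqrt(3)))/6) + C2*exp(-sqrt(6)*b*(1 + sqrt(1 + 2*sqrt(3)))/6) - 3*b - 3*sqrt(2) - 1


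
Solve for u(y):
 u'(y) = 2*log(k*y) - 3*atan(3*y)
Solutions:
 u(y) = C1 + 2*y*log(k*y) - 3*y*atan(3*y) - 2*y + log(9*y^2 + 1)/2


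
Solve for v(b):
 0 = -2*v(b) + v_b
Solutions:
 v(b) = C1*exp(2*b)


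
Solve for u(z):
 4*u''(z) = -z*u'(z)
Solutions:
 u(z) = C1 + C2*erf(sqrt(2)*z/4)


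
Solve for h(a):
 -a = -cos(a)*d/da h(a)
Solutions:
 h(a) = C1 + Integral(a/cos(a), a)


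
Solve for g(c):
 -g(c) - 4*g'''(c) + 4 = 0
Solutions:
 g(c) = C3*exp(-2^(1/3)*c/2) + (C1*sin(2^(1/3)*sqrt(3)*c/4) + C2*cos(2^(1/3)*sqrt(3)*c/4))*exp(2^(1/3)*c/4) + 4


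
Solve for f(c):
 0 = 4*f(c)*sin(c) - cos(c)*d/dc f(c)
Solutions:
 f(c) = C1/cos(c)^4


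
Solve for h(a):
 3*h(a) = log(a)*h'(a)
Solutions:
 h(a) = C1*exp(3*li(a))


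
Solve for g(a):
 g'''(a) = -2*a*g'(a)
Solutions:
 g(a) = C1 + Integral(C2*airyai(-2^(1/3)*a) + C3*airybi(-2^(1/3)*a), a)


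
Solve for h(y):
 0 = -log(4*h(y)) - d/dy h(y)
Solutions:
 Integral(1/(log(_y) + 2*log(2)), (_y, h(y))) = C1 - y


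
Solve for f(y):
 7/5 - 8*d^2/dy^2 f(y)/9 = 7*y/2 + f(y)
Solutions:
 f(y) = C1*sin(3*sqrt(2)*y/4) + C2*cos(3*sqrt(2)*y/4) - 7*y/2 + 7/5


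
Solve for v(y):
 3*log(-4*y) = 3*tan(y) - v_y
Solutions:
 v(y) = C1 - 3*y*log(-y) - 6*y*log(2) + 3*y - 3*log(cos(y))


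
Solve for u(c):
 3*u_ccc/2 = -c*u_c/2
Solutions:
 u(c) = C1 + Integral(C2*airyai(-3^(2/3)*c/3) + C3*airybi(-3^(2/3)*c/3), c)


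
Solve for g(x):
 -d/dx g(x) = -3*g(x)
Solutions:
 g(x) = C1*exp(3*x)


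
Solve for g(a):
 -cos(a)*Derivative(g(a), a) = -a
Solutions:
 g(a) = C1 + Integral(a/cos(a), a)


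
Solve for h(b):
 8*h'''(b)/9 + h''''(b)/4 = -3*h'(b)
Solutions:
 h(b) = C1 + C2*exp(b*(-64 + 512*2^(2/3)/(243*sqrt(91817) + 75433)^(1/3) + 2^(1/3)*(243*sqrt(91817) + 75433)^(1/3))/54)*sin(2^(1/3)*sqrt(3)*b*(-(243*sqrt(91817) + 75433)^(1/3) + 512*2^(1/3)/(243*sqrt(91817) + 75433)^(1/3))/54) + C3*exp(b*(-64 + 512*2^(2/3)/(243*sqrt(91817) + 75433)^(1/3) + 2^(1/3)*(243*sqrt(91817) + 75433)^(1/3))/54)*cos(2^(1/3)*sqrt(3)*b*(-(243*sqrt(91817) + 75433)^(1/3) + 512*2^(1/3)/(243*sqrt(91817) + 75433)^(1/3))/54) + C4*exp(-b*(512*2^(2/3)/(243*sqrt(91817) + 75433)^(1/3) + 32 + 2^(1/3)*(243*sqrt(91817) + 75433)^(1/3))/27)


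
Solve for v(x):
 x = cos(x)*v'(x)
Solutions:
 v(x) = C1 + Integral(x/cos(x), x)


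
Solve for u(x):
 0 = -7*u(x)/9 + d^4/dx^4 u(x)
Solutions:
 u(x) = C1*exp(-sqrt(3)*7^(1/4)*x/3) + C2*exp(sqrt(3)*7^(1/4)*x/3) + C3*sin(sqrt(3)*7^(1/4)*x/3) + C4*cos(sqrt(3)*7^(1/4)*x/3)


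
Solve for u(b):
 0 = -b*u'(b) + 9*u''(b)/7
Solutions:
 u(b) = C1 + C2*erfi(sqrt(14)*b/6)


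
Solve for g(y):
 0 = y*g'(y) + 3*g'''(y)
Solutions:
 g(y) = C1 + Integral(C2*airyai(-3^(2/3)*y/3) + C3*airybi(-3^(2/3)*y/3), y)


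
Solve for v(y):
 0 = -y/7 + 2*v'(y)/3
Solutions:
 v(y) = C1 + 3*y^2/28


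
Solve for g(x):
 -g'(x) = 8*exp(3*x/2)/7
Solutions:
 g(x) = C1 - 16*exp(3*x/2)/21


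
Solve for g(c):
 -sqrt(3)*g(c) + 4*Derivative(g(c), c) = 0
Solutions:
 g(c) = C1*exp(sqrt(3)*c/4)


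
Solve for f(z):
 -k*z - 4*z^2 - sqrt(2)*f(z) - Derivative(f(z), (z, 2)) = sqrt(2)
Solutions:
 f(z) = C1*sin(2^(1/4)*z) + C2*cos(2^(1/4)*z) - sqrt(2)*k*z/2 - 2*sqrt(2)*z^2 + 3


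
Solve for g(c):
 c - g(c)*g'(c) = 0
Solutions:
 g(c) = -sqrt(C1 + c^2)
 g(c) = sqrt(C1 + c^2)


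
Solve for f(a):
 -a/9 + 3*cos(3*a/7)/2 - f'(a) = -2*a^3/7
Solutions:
 f(a) = C1 + a^4/14 - a^2/18 + 7*sin(3*a/7)/2


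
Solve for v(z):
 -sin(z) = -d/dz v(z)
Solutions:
 v(z) = C1 - cos(z)


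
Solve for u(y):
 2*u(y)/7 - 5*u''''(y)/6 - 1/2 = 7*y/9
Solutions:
 u(y) = C1*exp(-sqrt(2)*3^(1/4)*35^(3/4)*y/35) + C2*exp(sqrt(2)*3^(1/4)*35^(3/4)*y/35) + C3*sin(sqrt(2)*3^(1/4)*35^(3/4)*y/35) + C4*cos(sqrt(2)*3^(1/4)*35^(3/4)*y/35) + 49*y/18 + 7/4


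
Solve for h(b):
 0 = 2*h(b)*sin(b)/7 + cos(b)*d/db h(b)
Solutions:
 h(b) = C1*cos(b)^(2/7)


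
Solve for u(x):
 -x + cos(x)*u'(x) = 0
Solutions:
 u(x) = C1 + Integral(x/cos(x), x)


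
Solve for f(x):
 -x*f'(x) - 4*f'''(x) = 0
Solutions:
 f(x) = C1 + Integral(C2*airyai(-2^(1/3)*x/2) + C3*airybi(-2^(1/3)*x/2), x)


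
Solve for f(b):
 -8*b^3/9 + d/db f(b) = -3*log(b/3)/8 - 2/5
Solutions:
 f(b) = C1 + 2*b^4/9 - 3*b*log(b)/8 - b/40 + 3*b*log(3)/8


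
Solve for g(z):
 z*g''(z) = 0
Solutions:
 g(z) = C1 + C2*z


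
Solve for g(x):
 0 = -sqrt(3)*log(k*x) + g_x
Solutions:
 g(x) = C1 + sqrt(3)*x*log(k*x) - sqrt(3)*x


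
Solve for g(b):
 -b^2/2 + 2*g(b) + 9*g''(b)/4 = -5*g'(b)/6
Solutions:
 g(b) = b^2/4 - 5*b/24 + (C1*sin(sqrt(623)*b/27) + C2*cos(sqrt(623)*b/27))*exp(-5*b/27) - 137/288


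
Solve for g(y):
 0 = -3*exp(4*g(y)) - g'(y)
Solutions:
 g(y) = log(-I*(1/(C1 + 12*y))^(1/4))
 g(y) = log(I*(1/(C1 + 12*y))^(1/4))
 g(y) = log(-(1/(C1 + 12*y))^(1/4))
 g(y) = log(1/(C1 + 12*y))/4


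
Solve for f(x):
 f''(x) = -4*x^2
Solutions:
 f(x) = C1 + C2*x - x^4/3


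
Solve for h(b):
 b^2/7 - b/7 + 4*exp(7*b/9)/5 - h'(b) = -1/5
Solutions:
 h(b) = C1 + b^3/21 - b^2/14 + b/5 + 36*exp(7*b/9)/35


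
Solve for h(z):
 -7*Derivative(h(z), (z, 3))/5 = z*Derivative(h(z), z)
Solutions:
 h(z) = C1 + Integral(C2*airyai(-5^(1/3)*7^(2/3)*z/7) + C3*airybi(-5^(1/3)*7^(2/3)*z/7), z)


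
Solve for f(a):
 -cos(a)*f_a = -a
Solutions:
 f(a) = C1 + Integral(a/cos(a), a)


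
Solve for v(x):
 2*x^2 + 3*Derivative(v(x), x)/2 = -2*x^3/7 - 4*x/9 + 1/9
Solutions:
 v(x) = C1 - x^4/21 - 4*x^3/9 - 4*x^2/27 + 2*x/27


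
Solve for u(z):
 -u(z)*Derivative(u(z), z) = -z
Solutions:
 u(z) = -sqrt(C1 + z^2)
 u(z) = sqrt(C1 + z^2)


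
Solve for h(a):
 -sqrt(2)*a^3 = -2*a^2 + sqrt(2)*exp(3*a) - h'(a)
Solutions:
 h(a) = C1 + sqrt(2)*a^4/4 - 2*a^3/3 + sqrt(2)*exp(3*a)/3


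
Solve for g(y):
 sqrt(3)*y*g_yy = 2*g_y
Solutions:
 g(y) = C1 + C2*y^(1 + 2*sqrt(3)/3)


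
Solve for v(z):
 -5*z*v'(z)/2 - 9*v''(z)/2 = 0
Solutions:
 v(z) = C1 + C2*erf(sqrt(10)*z/6)


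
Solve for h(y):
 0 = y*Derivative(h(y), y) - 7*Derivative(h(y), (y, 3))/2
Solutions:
 h(y) = C1 + Integral(C2*airyai(2^(1/3)*7^(2/3)*y/7) + C3*airybi(2^(1/3)*7^(2/3)*y/7), y)


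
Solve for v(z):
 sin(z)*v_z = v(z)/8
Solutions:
 v(z) = C1*(cos(z) - 1)^(1/16)/(cos(z) + 1)^(1/16)


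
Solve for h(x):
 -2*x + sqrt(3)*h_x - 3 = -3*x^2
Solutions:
 h(x) = C1 - sqrt(3)*x^3/3 + sqrt(3)*x^2/3 + sqrt(3)*x


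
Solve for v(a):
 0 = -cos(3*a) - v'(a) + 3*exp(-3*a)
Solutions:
 v(a) = C1 - sin(3*a)/3 - exp(-3*a)


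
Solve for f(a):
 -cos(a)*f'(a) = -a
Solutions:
 f(a) = C1 + Integral(a/cos(a), a)


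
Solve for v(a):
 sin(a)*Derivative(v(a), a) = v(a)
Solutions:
 v(a) = C1*sqrt(cos(a) - 1)/sqrt(cos(a) + 1)


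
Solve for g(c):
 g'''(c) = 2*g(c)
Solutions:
 g(c) = C3*exp(2^(1/3)*c) + (C1*sin(2^(1/3)*sqrt(3)*c/2) + C2*cos(2^(1/3)*sqrt(3)*c/2))*exp(-2^(1/3)*c/2)


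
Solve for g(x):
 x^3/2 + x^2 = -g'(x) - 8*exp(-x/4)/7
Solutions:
 g(x) = C1 - x^4/8 - x^3/3 + 32*exp(-x/4)/7


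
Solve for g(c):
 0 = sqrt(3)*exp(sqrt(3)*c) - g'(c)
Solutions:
 g(c) = C1 + exp(sqrt(3)*c)


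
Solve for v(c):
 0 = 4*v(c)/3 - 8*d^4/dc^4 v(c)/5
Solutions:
 v(c) = C1*exp(-5^(1/4)*6^(3/4)*c/6) + C2*exp(5^(1/4)*6^(3/4)*c/6) + C3*sin(5^(1/4)*6^(3/4)*c/6) + C4*cos(5^(1/4)*6^(3/4)*c/6)
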